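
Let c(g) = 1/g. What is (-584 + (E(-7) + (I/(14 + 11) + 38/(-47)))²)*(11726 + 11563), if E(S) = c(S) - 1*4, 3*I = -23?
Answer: -375661216565524/28993125 ≈ -1.2957e+7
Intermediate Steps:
I = -23/3 (I = (⅓)*(-23) = -23/3 ≈ -7.6667)
c(g) = 1/g
E(S) = -4 + 1/S (E(S) = 1/S - 1*4 = 1/S - 4 = -4 + 1/S)
(-584 + (E(-7) + (I/(14 + 11) + 38/(-47)))²)*(11726 + 11563) = (-584 + ((-4 + 1/(-7)) + (-23/(3*(14 + 11)) + 38/(-47)))²)*(11726 + 11563) = (-584 + ((-4 - ⅐) + (-23/3/25 + 38*(-1/47)))²)*23289 = (-584 + (-29/7 + (-23/3*1/25 - 38/47))²)*23289 = (-584 + (-29/7 + (-23/75 - 38/47))²)*23289 = (-584 + (-29/7 - 3931/3525)²)*23289 = (-584 + (-129742/24675)²)*23289 = (-584 + 16832986564/608855625)*23289 = -338738698436/608855625*23289 = -375661216565524/28993125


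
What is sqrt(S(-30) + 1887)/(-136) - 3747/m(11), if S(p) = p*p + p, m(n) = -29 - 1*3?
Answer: 3747/32 - sqrt(2757)/136 ≈ 116.71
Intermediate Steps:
m(n) = -32 (m(n) = -29 - 3 = -32)
S(p) = p + p**2 (S(p) = p**2 + p = p + p**2)
sqrt(S(-30) + 1887)/(-136) - 3747/m(11) = sqrt(-30*(1 - 30) + 1887)/(-136) - 3747/(-32) = sqrt(-30*(-29) + 1887)*(-1/136) - 3747*(-1/32) = sqrt(870 + 1887)*(-1/136) + 3747/32 = sqrt(2757)*(-1/136) + 3747/32 = -sqrt(2757)/136 + 3747/32 = 3747/32 - sqrt(2757)/136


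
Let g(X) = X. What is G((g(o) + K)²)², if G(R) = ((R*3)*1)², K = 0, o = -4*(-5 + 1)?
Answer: 347892350976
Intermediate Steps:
o = 16 (o = -4*(-4) = 16)
G(R) = 9*R² (G(R) = ((3*R)*1)² = (3*R)² = 9*R²)
G((g(o) + K)²)² = (9*((16 + 0)²)²)² = (9*(16²)²)² = (9*256²)² = (9*65536)² = 589824² = 347892350976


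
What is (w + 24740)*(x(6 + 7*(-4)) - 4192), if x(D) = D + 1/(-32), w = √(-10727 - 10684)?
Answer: -834041065/8 - 404547*I*√2379/32 ≈ -1.0426e+8 - 6.1662e+5*I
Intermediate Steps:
w = 3*I*√2379 (w = √(-21411) = 3*I*√2379 ≈ 146.32*I)
x(D) = -1/32 + D (x(D) = D - 1/32 = -1/32 + D)
(w + 24740)*(x(6 + 7*(-4)) - 4192) = (3*I*√2379 + 24740)*((-1/32 + (6 + 7*(-4))) - 4192) = (24740 + 3*I*√2379)*((-1/32 + (6 - 28)) - 4192) = (24740 + 3*I*√2379)*((-1/32 - 22) - 4192) = (24740 + 3*I*√2379)*(-705/32 - 4192) = (24740 + 3*I*√2379)*(-134849/32) = -834041065/8 - 404547*I*√2379/32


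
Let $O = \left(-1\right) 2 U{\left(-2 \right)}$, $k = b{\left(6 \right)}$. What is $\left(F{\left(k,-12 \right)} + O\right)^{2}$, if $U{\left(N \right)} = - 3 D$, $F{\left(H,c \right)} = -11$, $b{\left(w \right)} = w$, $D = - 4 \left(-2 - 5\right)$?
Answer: $24649$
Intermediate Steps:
$D = 28$ ($D = \left(-4\right) \left(-7\right) = 28$)
$k = 6$
$U{\left(N \right)} = -84$ ($U{\left(N \right)} = \left(-3\right) 28 = -84$)
$O = 168$ ($O = \left(-1\right) 2 \left(-84\right) = \left(-2\right) \left(-84\right) = 168$)
$\left(F{\left(k,-12 \right)} + O\right)^{2} = \left(-11 + 168\right)^{2} = 157^{2} = 24649$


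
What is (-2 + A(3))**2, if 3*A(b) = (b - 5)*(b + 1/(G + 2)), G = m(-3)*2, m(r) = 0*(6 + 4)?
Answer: 169/9 ≈ 18.778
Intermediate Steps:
m(r) = 0 (m(r) = 0*10 = 0)
G = 0 (G = 0*2 = 0)
A(b) = (1/2 + b)*(-5 + b)/3 (A(b) = ((b - 5)*(b + 1/(0 + 2)))/3 = ((-5 + b)*(b + 1/2))/3 = ((-5 + b)*(1/2 + b))/3 = ((1/2 + b)*(-5 + b))/3 = (1/2 + b)*(-5 + b)/3)
(-2 + A(3))**2 = (-2 + (-5/6 - 3/2*3 + (1/3)*3**2))**2 = (-2 + (-5/6 - 9/2 + (1/3)*9))**2 = (-2 + (-5/6 - 9/2 + 3))**2 = (-2 - 7/3)**2 = (-13/3)**2 = 169/9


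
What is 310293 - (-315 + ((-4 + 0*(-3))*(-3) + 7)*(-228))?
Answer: 314940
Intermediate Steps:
310293 - (-315 + ((-4 + 0*(-3))*(-3) + 7)*(-228)) = 310293 - (-315 + ((-4 + 0)*(-3) + 7)*(-228)) = 310293 - (-315 + (-4*(-3) + 7)*(-228)) = 310293 - (-315 + (12 + 7)*(-228)) = 310293 - (-315 + 19*(-228)) = 310293 - (-315 - 4332) = 310293 - 1*(-4647) = 310293 + 4647 = 314940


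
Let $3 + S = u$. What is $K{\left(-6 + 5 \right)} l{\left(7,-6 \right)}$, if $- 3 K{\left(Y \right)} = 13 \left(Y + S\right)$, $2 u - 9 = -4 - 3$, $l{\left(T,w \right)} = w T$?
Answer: $-546$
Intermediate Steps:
$l{\left(T,w \right)} = T w$
$u = 1$ ($u = \frac{9}{2} + \frac{-4 - 3}{2} = \frac{9}{2} + \frac{1}{2} \left(-7\right) = \frac{9}{2} - \frac{7}{2} = 1$)
$S = -2$ ($S = -3 + 1 = -2$)
$K{\left(Y \right)} = \frac{26}{3} - \frac{13 Y}{3}$ ($K{\left(Y \right)} = - \frac{13 \left(Y - 2\right)}{3} = - \frac{13 \left(-2 + Y\right)}{3} = - \frac{-26 + 13 Y}{3} = \frac{26}{3} - \frac{13 Y}{3}$)
$K{\left(-6 + 5 \right)} l{\left(7,-6 \right)} = \left(\frac{26}{3} - \frac{13 \left(-6 + 5\right)}{3}\right) 7 \left(-6\right) = \left(\frac{26}{3} - - \frac{13}{3}\right) \left(-42\right) = \left(\frac{26}{3} + \frac{13}{3}\right) \left(-42\right) = 13 \left(-42\right) = -546$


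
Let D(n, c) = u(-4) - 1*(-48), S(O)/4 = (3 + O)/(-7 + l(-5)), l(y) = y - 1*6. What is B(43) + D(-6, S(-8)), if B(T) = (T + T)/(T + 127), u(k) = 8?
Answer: 4803/85 ≈ 56.506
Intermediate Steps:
l(y) = -6 + y (l(y) = y - 6 = -6 + y)
S(O) = -⅔ - 2*O/9 (S(O) = 4*((3 + O)/(-7 + (-6 - 5))) = 4*((3 + O)/(-7 - 11)) = 4*((3 + O)/(-18)) = 4*((3 + O)*(-1/18)) = 4*(-⅙ - O/18) = -⅔ - 2*O/9)
D(n, c) = 56 (D(n, c) = 8 - 1*(-48) = 8 + 48 = 56)
B(T) = 2*T/(127 + T) (B(T) = (2*T)/(127 + T) = 2*T/(127 + T))
B(43) + D(-6, S(-8)) = 2*43/(127 + 43) + 56 = 2*43/170 + 56 = 2*43*(1/170) + 56 = 43/85 + 56 = 4803/85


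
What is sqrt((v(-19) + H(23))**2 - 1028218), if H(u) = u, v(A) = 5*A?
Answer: I*sqrt(1023034) ≈ 1011.5*I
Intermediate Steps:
sqrt((v(-19) + H(23))**2 - 1028218) = sqrt((5*(-19) + 23)**2 - 1028218) = sqrt((-95 + 23)**2 - 1028218) = sqrt((-72)**2 - 1028218) = sqrt(5184 - 1028218) = sqrt(-1023034) = I*sqrt(1023034)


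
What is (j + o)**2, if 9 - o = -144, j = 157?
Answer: 96100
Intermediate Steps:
o = 153 (o = 9 - 1*(-144) = 9 + 144 = 153)
(j + o)**2 = (157 + 153)**2 = 310**2 = 96100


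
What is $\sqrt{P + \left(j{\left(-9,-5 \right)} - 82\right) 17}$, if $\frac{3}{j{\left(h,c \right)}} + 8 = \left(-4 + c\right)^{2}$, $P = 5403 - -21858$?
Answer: $\frac{\sqrt{137848966}}{73} \approx 160.83$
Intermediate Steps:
$P = 27261$ ($P = 5403 + 21858 = 27261$)
$j{\left(h,c \right)} = \frac{3}{-8 + \left(-4 + c\right)^{2}}$
$\sqrt{P + \left(j{\left(-9,-5 \right)} - 82\right) 17} = \sqrt{27261 + \left(\frac{3}{-8 + \left(-4 - 5\right)^{2}} - 82\right) 17} = \sqrt{27261 + \left(\frac{3}{-8 + \left(-9\right)^{2}} - 82\right) 17} = \sqrt{27261 + \left(\frac{3}{-8 + 81} - 82\right) 17} = \sqrt{27261 + \left(\frac{3}{73} - 82\right) 17} = \sqrt{27261 - \frac{101711}{73}} = \sqrt{\frac{1888342}{73}} = \frac{\sqrt{137848966}}{73}$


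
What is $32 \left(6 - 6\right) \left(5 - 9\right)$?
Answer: $0$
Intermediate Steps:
$32 \left(6 - 6\right) \left(5 - 9\right) = 32 \cdot 0 \left(5 - 9\right) = 0 \left(-4\right) = 0$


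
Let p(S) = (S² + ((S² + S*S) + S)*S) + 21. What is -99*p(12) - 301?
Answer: -373036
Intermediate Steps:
p(S) = 21 + S² + S*(S + 2*S²) (p(S) = (S² + ((S² + S²) + S)*S) + 21 = (S² + (2*S² + S)*S) + 21 = (S² + (S + 2*S²)*S) + 21 = (S² + S*(S + 2*S²)) + 21 = 21 + S² + S*(S + 2*S²))
-99*p(12) - 301 = -99*(21 + 2*12² + 2*12³) - 301 = -99*(21 + 2*144 + 2*1728) - 301 = -99*(21 + 288 + 3456) - 301 = -99*3765 - 301 = -372735 - 301 = -373036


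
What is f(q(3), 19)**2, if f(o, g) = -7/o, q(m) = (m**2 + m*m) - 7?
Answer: 49/121 ≈ 0.40496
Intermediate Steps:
q(m) = -7 + 2*m**2 (q(m) = (m**2 + m**2) - 7 = 2*m**2 - 7 = -7 + 2*m**2)
f(q(3), 19)**2 = (-7/(-7 + 2*3**2))**2 = (-7/(-7 + 2*9))**2 = (-7/(-7 + 18))**2 = (-7/11)**2 = 49/121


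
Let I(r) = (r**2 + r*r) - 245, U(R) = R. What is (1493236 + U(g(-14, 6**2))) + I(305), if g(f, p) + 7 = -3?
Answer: 1679031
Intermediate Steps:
g(f, p) = -10 (g(f, p) = -7 - 3 = -10)
I(r) = -245 + 2*r**2 (I(r) = (r**2 + r**2) - 245 = 2*r**2 - 245 = -245 + 2*r**2)
(1493236 + U(g(-14, 6**2))) + I(305) = (1493236 - 10) + (-245 + 2*305**2) = 1493226 + (-245 + 2*93025) = 1493226 + (-245 + 186050) = 1493226 + 185805 = 1679031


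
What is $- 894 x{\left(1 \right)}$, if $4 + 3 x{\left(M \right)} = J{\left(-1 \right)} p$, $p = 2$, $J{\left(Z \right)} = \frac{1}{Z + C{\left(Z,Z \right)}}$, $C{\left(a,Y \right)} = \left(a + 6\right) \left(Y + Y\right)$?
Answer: $\frac{13708}{11} \approx 1246.2$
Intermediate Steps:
$C{\left(a,Y \right)} = 2 Y \left(6 + a\right)$ ($C{\left(a,Y \right)} = \left(6 + a\right) 2 Y = 2 Y \left(6 + a\right)$)
$J{\left(Z \right)} = \frac{1}{Z + 2 Z \left(6 + Z\right)}$
$x{\left(M \right)} = - \frac{46}{33}$ ($x{\left(M \right)} = - \frac{4}{3} + \frac{\frac{1}{\left(-1\right) \left(13 + 2 \left(-1\right)\right)} 2}{3} = - \frac{4}{3} + \frac{- \frac{1}{13 - 2} \cdot 2}{3} = - \frac{4}{3} + \frac{- \frac{1}{11} \cdot 2}{3} = - \frac{4}{3} + \frac{\left(-1\right) \frac{1}{11} \cdot 2}{3} = - \frac{4}{3} + \frac{\left(- \frac{1}{11}\right) 2}{3} = - \frac{4}{3} + \frac{1}{3} \left(- \frac{2}{11}\right) = - \frac{4}{3} - \frac{2}{33} = - \frac{46}{33}$)
$- 894 x{\left(1 \right)} = \left(-894\right) \left(- \frac{46}{33}\right) = \frac{13708}{11}$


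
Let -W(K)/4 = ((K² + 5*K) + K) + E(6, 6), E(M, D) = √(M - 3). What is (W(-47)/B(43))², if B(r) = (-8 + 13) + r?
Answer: (1927 + √3)²/144 ≈ 25833.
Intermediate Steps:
E(M, D) = √(-3 + M)
B(r) = 5 + r
W(K) = -24*K - 4*√3 - 4*K² (W(K) = -4*(((K² + 5*K) + K) + √(-3 + 6)) = -4*((K² + 6*K) + √3) = -4*(√3 + K² + 6*K) = -24*K - 4*√3 - 4*K²)
(W(-47)/B(43))² = ((-24*(-47) - 4*√3 - 4*(-47)²)/(5 + 43))² = ((1128 - 4*√3 - 4*2209)/48)² = ((1128 - 4*√3 - 8836)*(1/48))² = ((-7708 - 4*√3)*(1/48))² = (-1927/12 - √3/12)²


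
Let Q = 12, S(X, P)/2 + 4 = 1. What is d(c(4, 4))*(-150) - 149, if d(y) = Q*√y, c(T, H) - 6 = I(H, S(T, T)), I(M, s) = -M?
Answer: -149 - 1800*√2 ≈ -2694.6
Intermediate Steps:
S(X, P) = -6 (S(X, P) = -8 + 2*1 = -8 + 2 = -6)
c(T, H) = 6 - H
d(y) = 12*√y
d(c(4, 4))*(-150) - 149 = (12*√(6 - 1*4))*(-150) - 149 = (12*√(6 - 4))*(-150) - 149 = (12*√2)*(-150) - 149 = -1800*√2 - 149 = -149 - 1800*√2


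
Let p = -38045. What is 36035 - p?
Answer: 74080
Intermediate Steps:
36035 - p = 36035 - 1*(-38045) = 36035 + 38045 = 74080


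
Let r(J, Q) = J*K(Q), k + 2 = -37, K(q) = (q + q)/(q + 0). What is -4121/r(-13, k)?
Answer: 317/2 ≈ 158.50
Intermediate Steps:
K(q) = 2 (K(q) = (2*q)/q = 2)
k = -39 (k = -2 - 37 = -39)
r(J, Q) = 2*J (r(J, Q) = J*2 = 2*J)
-4121/r(-13, k) = -4121/(2*(-13)) = -4121/(-26) = -4121*(-1/26) = 317/2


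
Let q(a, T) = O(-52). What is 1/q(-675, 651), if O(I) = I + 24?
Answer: -1/28 ≈ -0.035714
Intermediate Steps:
O(I) = 24 + I
q(a, T) = -28 (q(a, T) = 24 - 52 = -28)
1/q(-675, 651) = 1/(-28) = -1/28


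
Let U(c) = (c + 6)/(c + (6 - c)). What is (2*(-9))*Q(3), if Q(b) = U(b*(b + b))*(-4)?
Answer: 288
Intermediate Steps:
U(c) = 1 + c/6 (U(c) = (6 + c)/6 = (6 + c)*(⅙) = 1 + c/6)
Q(b) = -4 - 4*b²/3 (Q(b) = (1 + (b*(b + b))/6)*(-4) = (1 + (b*(2*b))/6)*(-4) = (1 + (2*b²)/6)*(-4) = (1 + b²/3)*(-4) = -4 - 4*b²/3)
(2*(-9))*Q(3) = (2*(-9))*(-4 - 4/3*3²) = -18*(-4 - 4/3*9) = -18*(-4 - 12) = -18*(-16) = 288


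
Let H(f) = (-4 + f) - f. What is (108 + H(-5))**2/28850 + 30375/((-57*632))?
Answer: -81113861/173215400 ≈ -0.46828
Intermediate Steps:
H(f) = -4
(108 + H(-5))**2/28850 + 30375/((-57*632)) = (108 - 4)**2/28850 + 30375/((-57*632)) = 104**2*(1/28850) + 30375/(-36024) = 10816*(1/28850) + 30375*(-1/36024) = 5408/14425 - 10125/12008 = -81113861/173215400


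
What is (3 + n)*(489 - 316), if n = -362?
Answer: -62107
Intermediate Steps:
(3 + n)*(489 - 316) = (3 - 362)*(489 - 316) = -359*173 = -62107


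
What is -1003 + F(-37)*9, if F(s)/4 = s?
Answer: -2335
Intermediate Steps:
F(s) = 4*s
-1003 + F(-37)*9 = -1003 + (4*(-37))*9 = -1003 - 148*9 = -1003 - 1332 = -2335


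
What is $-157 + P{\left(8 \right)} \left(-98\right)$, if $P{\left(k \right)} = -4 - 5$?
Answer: $725$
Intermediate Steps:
$P{\left(k \right)} = -9$
$-157 + P{\left(8 \right)} \left(-98\right) = -157 - -882 = -157 + 882 = 725$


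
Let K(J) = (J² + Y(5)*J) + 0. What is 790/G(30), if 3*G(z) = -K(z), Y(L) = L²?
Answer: -79/55 ≈ -1.4364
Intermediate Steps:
K(J) = J² + 25*J (K(J) = (J² + 5²*J) + 0 = (J² + 25*J) + 0 = J² + 25*J)
G(z) = -z*(25 + z)/3 (G(z) = (-z*(25 + z))/3 = -z*(25 + z)/3)
790/G(30) = 790/((-⅓*30*(25 + 30))) = 790/((-⅓*30*55)) = 790/(-550) = 790*(-1/550) = -79/55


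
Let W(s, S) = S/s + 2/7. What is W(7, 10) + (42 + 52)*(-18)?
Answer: -11832/7 ≈ -1690.3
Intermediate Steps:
W(s, S) = 2/7 + S/s (W(s, S) = S/s + 2*(⅐) = S/s + 2/7 = 2/7 + S/s)
W(7, 10) + (42 + 52)*(-18) = (2/7 + 10/7) + (42 + 52)*(-18) = (2/7 + 10*(⅐)) + 94*(-18) = (2/7 + 10/7) - 1692 = 12/7 - 1692 = -11832/7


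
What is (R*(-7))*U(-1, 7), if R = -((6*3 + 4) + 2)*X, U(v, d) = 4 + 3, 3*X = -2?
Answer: -784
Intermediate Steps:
X = -2/3 (X = (1/3)*(-2) = -2/3 ≈ -0.66667)
U(v, d) = 7
R = 16 (R = -((6*3 + 4) + 2)*(-2)/3 = -((18 + 4) + 2)*(-2)/3 = -(22 + 2)*(-2)/3 = -24*(-2)/3 = -1*(-16) = 16)
(R*(-7))*U(-1, 7) = (16*(-7))*7 = -112*7 = -784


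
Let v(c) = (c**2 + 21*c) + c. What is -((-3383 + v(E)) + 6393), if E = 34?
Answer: -4914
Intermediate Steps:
v(c) = c**2 + 22*c
-((-3383 + v(E)) + 6393) = -((-3383 + 34*(22 + 34)) + 6393) = -((-3383 + 34*56) + 6393) = -((-3383 + 1904) + 6393) = -(-1479 + 6393) = -1*4914 = -4914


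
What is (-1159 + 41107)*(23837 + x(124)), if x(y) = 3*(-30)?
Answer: 948645156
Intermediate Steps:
x(y) = -90
(-1159 + 41107)*(23837 + x(124)) = (-1159 + 41107)*(23837 - 90) = 39948*23747 = 948645156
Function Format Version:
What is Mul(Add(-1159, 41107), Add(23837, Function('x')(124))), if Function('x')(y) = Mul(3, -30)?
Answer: 948645156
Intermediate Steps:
Function('x')(y) = -90
Mul(Add(-1159, 41107), Add(23837, Function('x')(124))) = Mul(Add(-1159, 41107), Add(23837, -90)) = Mul(39948, 23747) = 948645156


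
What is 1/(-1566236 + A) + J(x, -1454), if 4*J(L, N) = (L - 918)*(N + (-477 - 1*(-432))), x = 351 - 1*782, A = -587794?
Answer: 2177886959263/4308060 ≈ 5.0554e+5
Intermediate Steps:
x = -431 (x = 351 - 782 = -431)
J(L, N) = (-918 + L)*(-45 + N)/4 (J(L, N) = ((L - 918)*(N + (-477 - 1*(-432))))/4 = ((-918 + L)*(N + (-477 + 432)))/4 = ((-918 + L)*(N - 45))/4 = ((-918 + L)*(-45 + N))/4 = (-918 + L)*(-45 + N)/4)
1/(-1566236 + A) + J(x, -1454) = 1/(-1566236 - 587794) + (20655/2 - 459/2*(-1454) - 45/4*(-431) + (1/4)*(-431)*(-1454)) = 1/(-2154030) + (20655/2 + 333693 + 19395/4 + 313337/2) = -1/2154030 + 2022151/4 = 2177886959263/4308060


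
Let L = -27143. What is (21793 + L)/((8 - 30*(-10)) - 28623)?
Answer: 1070/5663 ≈ 0.18895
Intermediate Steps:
(21793 + L)/((8 - 30*(-10)) - 28623) = (21793 - 27143)/((8 - 30*(-10)) - 28623) = -5350/((8 + 300) - 28623) = -5350/(308 - 28623) = -5350/(-28315) = -5350*(-1/28315) = 1070/5663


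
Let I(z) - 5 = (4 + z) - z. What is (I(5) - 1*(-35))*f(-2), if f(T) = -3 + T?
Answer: -220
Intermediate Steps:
I(z) = 9 (I(z) = 5 + ((4 + z) - z) = 5 + 4 = 9)
(I(5) - 1*(-35))*f(-2) = (9 - 1*(-35))*(-3 - 2) = (9 + 35)*(-5) = 44*(-5) = -220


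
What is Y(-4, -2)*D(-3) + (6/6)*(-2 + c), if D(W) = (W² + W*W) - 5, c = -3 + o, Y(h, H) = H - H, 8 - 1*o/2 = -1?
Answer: 13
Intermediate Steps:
o = 18 (o = 16 - 2*(-1) = 16 + 2 = 18)
Y(h, H) = 0
c = 15 (c = -3 + 18 = 15)
D(W) = -5 + 2*W² (D(W) = (W² + W²) - 5 = 2*W² - 5 = -5 + 2*W²)
Y(-4, -2)*D(-3) + (6/6)*(-2 + c) = 0*(-5 + 2*(-3)²) + (6/6)*(-2 + 15) = 0*(-5 + 2*9) + (6*(⅙))*13 = 0*(-5 + 18) + 1*13 = 0*13 + 13 = 0 + 13 = 13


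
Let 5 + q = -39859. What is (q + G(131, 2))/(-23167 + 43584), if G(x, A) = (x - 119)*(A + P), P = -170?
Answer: -41880/20417 ≈ -2.0512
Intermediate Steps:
q = -39864 (q = -5 - 39859 = -39864)
G(x, A) = (-170 + A)*(-119 + x) (G(x, A) = (x - 119)*(A - 170) = (-119 + x)*(-170 + A) = (-170 + A)*(-119 + x))
(q + G(131, 2))/(-23167 + 43584) = (-39864 + (20230 - 170*131 - 119*2 + 2*131))/(-23167 + 43584) = (-39864 + (20230 - 22270 - 238 + 262))/20417 = (-39864 - 2016)*(1/20417) = -41880*1/20417 = -41880/20417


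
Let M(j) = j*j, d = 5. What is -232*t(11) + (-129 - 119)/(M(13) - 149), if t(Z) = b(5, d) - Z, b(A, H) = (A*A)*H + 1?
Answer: -133462/5 ≈ -26692.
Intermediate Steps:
M(j) = j²
b(A, H) = 1 + H*A² (b(A, H) = A²*H + 1 = H*A² + 1 = 1 + H*A²)
t(Z) = 126 - Z (t(Z) = (1 + 5*5²) - Z = (1 + 5*25) - Z = (1 + 125) - Z = 126 - Z)
-232*t(11) + (-129 - 119)/(M(13) - 149) = -232*(126 - 1*11) + (-129 - 119)/(13² - 149) = -232*(126 - 11) - 248/(169 - 149) = -232*115 - 248/20 = -26680 - 248*1/20 = -26680 - 62/5 = -133462/5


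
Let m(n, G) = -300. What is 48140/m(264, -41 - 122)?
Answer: -2407/15 ≈ -160.47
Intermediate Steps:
48140/m(264, -41 - 122) = 48140/(-300) = 48140*(-1/300) = -2407/15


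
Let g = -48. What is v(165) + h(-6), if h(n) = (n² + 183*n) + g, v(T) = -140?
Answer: -1250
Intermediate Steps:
h(n) = -48 + n² + 183*n (h(n) = (n² + 183*n) - 48 = -48 + n² + 183*n)
v(165) + h(-6) = -140 + (-48 + (-6)² + 183*(-6)) = -140 + (-48 + 36 - 1098) = -140 - 1110 = -1250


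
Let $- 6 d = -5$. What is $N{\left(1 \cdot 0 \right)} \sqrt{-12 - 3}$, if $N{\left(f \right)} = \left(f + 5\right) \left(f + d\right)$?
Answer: $\frac{25 i \sqrt{15}}{6} \approx 16.137 i$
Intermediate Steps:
$d = \frac{5}{6}$ ($d = \left(- \frac{1}{6}\right) \left(-5\right) = \frac{5}{6} \approx 0.83333$)
$N{\left(f \right)} = \left(5 + f\right) \left(\frac{5}{6} + f\right)$ ($N{\left(f \right)} = \left(f + 5\right) \left(f + \frac{5}{6}\right) = \left(5 + f\right) \left(\frac{5}{6} + f\right)$)
$N{\left(1 \cdot 0 \right)} \sqrt{-12 - 3} = \left(\frac{25}{6} + \left(1 \cdot 0\right)^{2} + \frac{35 \cdot 1 \cdot 0}{6}\right) \sqrt{-12 - 3} = \left(\frac{25}{6} + 0^{2} + \frac{35}{6} \cdot 0\right) \sqrt{-15} = \left(\frac{25}{6} + 0 + 0\right) i \sqrt{15} = \frac{25 i \sqrt{15}}{6}$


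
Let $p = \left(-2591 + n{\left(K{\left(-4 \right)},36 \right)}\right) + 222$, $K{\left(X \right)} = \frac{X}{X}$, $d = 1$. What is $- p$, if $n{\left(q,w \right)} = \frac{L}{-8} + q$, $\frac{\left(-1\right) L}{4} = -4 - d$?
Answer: $\frac{4741}{2} \approx 2370.5$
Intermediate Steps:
$L = 20$ ($L = - 4 \left(-4 - 1\right) = \left(-4\right) \left(-5\right) = 20$)
$K{\left(X \right)} = 1$
$n{\left(q,w \right)} = - \frac{5}{2} + q$ ($n{\left(q,w \right)} = \frac{20}{-8} + q = 20 \left(- \frac{1}{8}\right) + q = - \frac{5}{2} + q$)
$p = - \frac{4741}{2}$ ($p = \left(-2591 + \left(- \frac{5}{2} + 1\right)\right) + 222 = \left(-2591 - \frac{3}{2}\right) + 222 = - \frac{5185}{2} + 222 = - \frac{4741}{2} \approx -2370.5$)
$- p = \left(-1\right) \left(- \frac{4741}{2}\right) = \frac{4741}{2}$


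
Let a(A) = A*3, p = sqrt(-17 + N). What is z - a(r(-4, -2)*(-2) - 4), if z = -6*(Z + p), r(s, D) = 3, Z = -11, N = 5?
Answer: 96 - 12*I*sqrt(3) ≈ 96.0 - 20.785*I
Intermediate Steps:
p = 2*I*sqrt(3) (p = sqrt(-17 + 5) = sqrt(-12) = 2*I*sqrt(3) ≈ 3.4641*I)
a(A) = 3*A
z = 66 - 12*I*sqrt(3) (z = -6*(-11 + 2*I*sqrt(3)) = 66 - 12*I*sqrt(3) ≈ 66.0 - 20.785*I)
z - a(r(-4, -2)*(-2) - 4) = (66 - 12*I*sqrt(3)) - 3*(3*(-2) - 4) = (66 - 12*I*sqrt(3)) - 3*(-6 - 4) = (66 - 12*I*sqrt(3)) - 3*(-10) = (66 - 12*I*sqrt(3)) - 1*(-30) = (66 - 12*I*sqrt(3)) + 30 = 96 - 12*I*sqrt(3)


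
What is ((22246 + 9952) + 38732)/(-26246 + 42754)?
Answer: 35465/8254 ≈ 4.2967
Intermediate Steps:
((22246 + 9952) + 38732)/(-26246 + 42754) = (32198 + 38732)/16508 = 70930*(1/16508) = 35465/8254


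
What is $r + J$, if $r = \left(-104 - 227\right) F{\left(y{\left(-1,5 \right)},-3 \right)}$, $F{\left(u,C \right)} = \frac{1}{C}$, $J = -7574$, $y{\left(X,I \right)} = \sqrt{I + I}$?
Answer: $- \frac{22391}{3} \approx -7463.7$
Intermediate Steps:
$y{\left(X,I \right)} = \sqrt{2} \sqrt{I}$ ($y{\left(X,I \right)} = \sqrt{2 I} = \sqrt{2} \sqrt{I}$)
$r = \frac{331}{3}$ ($r = \frac{-104 - 227}{-3} = \left(-331\right) \left(- \frac{1}{3}\right) = \frac{331}{3} \approx 110.33$)
$r + J = \frac{331}{3} - 7574 = - \frac{22391}{3}$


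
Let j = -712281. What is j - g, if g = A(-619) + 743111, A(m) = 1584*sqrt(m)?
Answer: -1455392 - 1584*I*sqrt(619) ≈ -1.4554e+6 - 39409.0*I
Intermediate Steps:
g = 743111 + 1584*I*sqrt(619) (g = 1584*sqrt(-619) + 743111 = 1584*(I*sqrt(619)) + 743111 = 1584*I*sqrt(619) + 743111 = 743111 + 1584*I*sqrt(619) ≈ 7.4311e+5 + 39409.0*I)
j - g = -712281 - (743111 + 1584*I*sqrt(619)) = -712281 + (-743111 - 1584*I*sqrt(619)) = -1455392 - 1584*I*sqrt(619)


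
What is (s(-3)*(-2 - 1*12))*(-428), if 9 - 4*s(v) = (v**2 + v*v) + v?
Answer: -8988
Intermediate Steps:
s(v) = 9/4 - v**2/2 - v/4 (s(v) = 9/4 - ((v**2 + v*v) + v)/4 = 9/4 - ((v**2 + v**2) + v)/4 = 9/4 - (2*v**2 + v)/4 = 9/4 - (v + 2*v**2)/4 = 9/4 + (-v**2/2 - v/4) = 9/4 - v**2/2 - v/4)
(s(-3)*(-2 - 1*12))*(-428) = ((9/4 - 1/2*(-3)**2 - 1/4*(-3))*(-2 - 1*12))*(-428) = ((9/4 - 1/2*9 + 3/4)*(-2 - 12))*(-428) = ((9/4 - 9/2 + 3/4)*(-14))*(-428) = -3/2*(-14)*(-428) = 21*(-428) = -8988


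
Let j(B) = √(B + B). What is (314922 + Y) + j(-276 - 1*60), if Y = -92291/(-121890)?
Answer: 38385934871/121890 + 4*I*√42 ≈ 3.1492e+5 + 25.923*I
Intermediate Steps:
Y = 92291/121890 (Y = -92291*(-1/121890) = 92291/121890 ≈ 0.75717)
j(B) = √2*√B (j(B) = √(2*B) = √2*√B)
(314922 + Y) + j(-276 - 1*60) = (314922 + 92291/121890) + √2*√(-276 - 1*60) = 38385934871/121890 + √2*√(-276 - 60) = 38385934871/121890 + √2*√(-336) = 38385934871/121890 + √2*(4*I*√21) = 38385934871/121890 + 4*I*√42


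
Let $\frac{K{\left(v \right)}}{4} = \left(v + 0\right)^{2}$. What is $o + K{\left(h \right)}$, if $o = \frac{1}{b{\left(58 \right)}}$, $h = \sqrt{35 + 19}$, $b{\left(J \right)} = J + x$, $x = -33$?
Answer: $\frac{5401}{25} \approx 216.04$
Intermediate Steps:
$b{\left(J \right)} = -33 + J$ ($b{\left(J \right)} = J - 33 = -33 + J$)
$h = 3 \sqrt{6}$ ($h = \sqrt{54} = 3 \sqrt{6} \approx 7.3485$)
$K{\left(v \right)} = 4 v^{2}$ ($K{\left(v \right)} = 4 \left(v + 0\right)^{2} = 4 v^{2}$)
$o = \frac{1}{25}$ ($o = \frac{1}{-33 + 58} = \frac{1}{25} \approx 0.04$)
$o + K{\left(h \right)} = \frac{1}{25} + 4 \left(3 \sqrt{6}\right)^{2} = \frac{1}{25} + 4 \cdot 54 = \frac{1}{25} + 216 = \frac{5401}{25}$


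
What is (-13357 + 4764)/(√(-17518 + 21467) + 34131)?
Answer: -22560591/89609324 + 661*√3949/89609324 ≈ -0.25130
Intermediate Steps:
(-13357 + 4764)/(√(-17518 + 21467) + 34131) = -8593/(√3949 + 34131) = -8593/(34131 + √3949)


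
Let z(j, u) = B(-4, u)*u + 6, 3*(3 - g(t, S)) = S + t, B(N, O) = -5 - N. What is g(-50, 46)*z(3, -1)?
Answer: 91/3 ≈ 30.333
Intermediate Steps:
g(t, S) = 3 - S/3 - t/3 (g(t, S) = 3 - (S + t)/3 = 3 + (-S/3 - t/3) = 3 - S/3 - t/3)
z(j, u) = 6 - u (z(j, u) = (-5 - 1*(-4))*u + 6 = (-5 + 4)*u + 6 = -u + 6 = 6 - u)
g(-50, 46)*z(3, -1) = (3 - ⅓*46 - ⅓*(-50))*(6 - 1*(-1)) = (3 - 46/3 + 50/3)*(6 + 1) = (13/3)*7 = 91/3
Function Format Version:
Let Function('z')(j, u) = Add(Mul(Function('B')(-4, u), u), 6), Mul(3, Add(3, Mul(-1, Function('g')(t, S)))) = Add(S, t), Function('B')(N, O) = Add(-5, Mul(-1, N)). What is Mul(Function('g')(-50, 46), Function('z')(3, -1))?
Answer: Rational(91, 3) ≈ 30.333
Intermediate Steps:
Function('g')(t, S) = Add(3, Mul(Rational(-1, 3), S), Mul(Rational(-1, 3), t)) (Function('g')(t, S) = Add(3, Mul(Rational(-1, 3), Add(S, t))) = Add(3, Add(Mul(Rational(-1, 3), S), Mul(Rational(-1, 3), t))) = Add(3, Mul(Rational(-1, 3), S), Mul(Rational(-1, 3), t)))
Function('z')(j, u) = Add(6, Mul(-1, u)) (Function('z')(j, u) = Add(Mul(Add(-5, Mul(-1, -4)), u), 6) = Add(Mul(Add(-5, 4), u), 6) = Add(Mul(-1, u), 6) = Add(6, Mul(-1, u)))
Mul(Function('g')(-50, 46), Function('z')(3, -1)) = Mul(Add(3, Mul(Rational(-1, 3), 46), Mul(Rational(-1, 3), -50)), Add(6, Mul(-1, -1))) = Mul(Add(3, Rational(-46, 3), Rational(50, 3)), Add(6, 1)) = Mul(Rational(13, 3), 7) = Rational(91, 3)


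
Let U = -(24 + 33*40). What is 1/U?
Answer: -1/1344 ≈ -0.00074405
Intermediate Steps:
U = -1344 (U = -(24 + 1320) = -1*1344 = -1344)
1/U = 1/(-1344) = -1/1344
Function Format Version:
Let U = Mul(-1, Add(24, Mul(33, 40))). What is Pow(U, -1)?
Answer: Rational(-1, 1344) ≈ -0.00074405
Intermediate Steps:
U = -1344 (U = Mul(-1, Add(24, 1320)) = Mul(-1, 1344) = -1344)
Pow(U, -1) = Pow(-1344, -1) = Rational(-1, 1344)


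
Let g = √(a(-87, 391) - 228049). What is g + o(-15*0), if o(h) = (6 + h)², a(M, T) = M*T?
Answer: 36 + I*√262066 ≈ 36.0 + 511.92*I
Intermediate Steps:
g = I*√262066 (g = √(-87*391 - 228049) = √(-34017 - 228049) = √(-262066) = I*√262066 ≈ 511.92*I)
g + o(-15*0) = I*√262066 + (6 - 15*0)² = I*√262066 + (6 + 0)² = I*√262066 + 6² = I*√262066 + 36 = 36 + I*√262066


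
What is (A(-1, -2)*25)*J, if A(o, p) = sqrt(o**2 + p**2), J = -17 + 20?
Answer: 75*sqrt(5) ≈ 167.71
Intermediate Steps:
J = 3
(A(-1, -2)*25)*J = (sqrt((-1)**2 + (-2)**2)*25)*3 = (sqrt(1 + 4)*25)*3 = (sqrt(5)*25)*3 = (25*sqrt(5))*3 = 75*sqrt(5)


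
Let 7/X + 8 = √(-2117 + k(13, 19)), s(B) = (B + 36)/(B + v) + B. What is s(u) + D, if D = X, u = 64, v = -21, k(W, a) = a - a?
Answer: 6217804/93783 - 7*I*√2117/2181 ≈ 66.3 - 0.14767*I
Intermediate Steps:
k(W, a) = 0
s(B) = B + (36 + B)/(-21 + B) (s(B) = (B + 36)/(B - 21) + B = (36 + B)/(-21 + B) + B = B + (36 + B)/(-21 + B))
X = 7/(-8 + I*√2117) (X = 7/(-8 + √(-2117 + 0)) = 7/(-8 + √(-2117)) = 7/(-8 + I*√2117) ≈ -0.025676 - 0.14767*I)
D = -56/2181 - 7*I*√2117/2181 ≈ -0.025676 - 0.14767*I
s(u) + D = (36 + 64² - 20*64)/(-21 + 64) + (-56/2181 - 7*I*√2117/2181) = (36 + 4096 - 1280)/43 + (-56/2181 - 7*I*√2117/2181) = (1/43)*2852 + (-56/2181 - 7*I*√2117/2181) = 2852/43 + (-56/2181 - 7*I*√2117/2181) = 6217804/93783 - 7*I*√2117/2181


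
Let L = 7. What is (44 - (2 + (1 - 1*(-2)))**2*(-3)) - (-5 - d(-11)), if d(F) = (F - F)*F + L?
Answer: 131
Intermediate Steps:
d(F) = 7 (d(F) = (F - F)*F + 7 = 0*F + 7 = 0 + 7 = 7)
(44 - (2 + (1 - 1*(-2)))**2*(-3)) - (-5 - d(-11)) = (44 - (2 + (1 - 1*(-2)))**2*(-3)) - (-5 - 1*7) = (44 - (2 + (1 + 2))**2*(-3)) - (-5 - 7) = (44 - (2 + 3)**2*(-3)) - 1*(-12) = (44 - 5**2*(-3)) + 12 = (44 - 25*(-3)) + 12 = (44 - 1*(-75)) + 12 = (44 + 75) + 12 = 119 + 12 = 131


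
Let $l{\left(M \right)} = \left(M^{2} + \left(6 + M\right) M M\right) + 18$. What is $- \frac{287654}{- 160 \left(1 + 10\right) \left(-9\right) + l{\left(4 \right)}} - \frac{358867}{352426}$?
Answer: $- \frac{53565411041}{2825399242} \approx -18.959$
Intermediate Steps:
$l{\left(M \right)} = 18 + M^{2} + M^{2} \left(6 + M\right)$ ($l{\left(M \right)} = \left(M^{2} + M \left(6 + M\right) M\right) + 18 = \left(M^{2} + M^{2} \left(6 + M\right)\right) + 18 = 18 + M^{2} + M^{2} \left(6 + M\right)$)
$- \frac{287654}{- 160 \left(1 + 10\right) \left(-9\right) + l{\left(4 \right)}} - \frac{358867}{352426} = - \frac{287654}{- 160 \left(1 + 10\right) \left(-9\right) + \left(18 + 4^{3} + 7 \cdot 4^{2}\right)} - \frac{358867}{352426} = - \frac{287654}{- 160 \cdot 11 \left(-9\right) + \left(18 + 64 + 7 \cdot 16\right)} - \frac{358867}{352426} = - \frac{287654}{\left(-160\right) \left(-99\right) + \left(18 + 64 + 112\right)} - \frac{358867}{352426} = - \frac{287654}{15840 + 194} - \frac{358867}{352426} = - \frac{287654}{16034} - \frac{358867}{352426} = \left(-287654\right) \frac{1}{16034} - \frac{358867}{352426} = - \frac{143827}{8017} - \frac{358867}{352426} = - \frac{53565411041}{2825399242}$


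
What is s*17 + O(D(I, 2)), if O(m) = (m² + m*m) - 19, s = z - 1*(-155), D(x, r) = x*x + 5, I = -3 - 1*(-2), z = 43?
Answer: 3419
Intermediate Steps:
I = -1 (I = -3 + 2 = -1)
D(x, r) = 5 + x² (D(x, r) = x² + 5 = 5 + x²)
s = 198 (s = 43 - 1*(-155) = 43 + 155 = 198)
O(m) = -19 + 2*m² (O(m) = (m² + m²) - 19 = 2*m² - 19 = -19 + 2*m²)
s*17 + O(D(I, 2)) = 198*17 + (-19 + 2*(5 + (-1)²)²) = 3366 + (-19 + 2*(5 + 1)²) = 3366 + (-19 + 2*6²) = 3366 + (-19 + 2*36) = 3366 + (-19 + 72) = 3366 + 53 = 3419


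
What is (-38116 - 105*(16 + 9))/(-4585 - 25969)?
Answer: 40741/30554 ≈ 1.3334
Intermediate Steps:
(-38116 - 105*(16 + 9))/(-4585 - 25969) = (-38116 - 105*25)/(-30554) = (-38116 - 2625)*(-1/30554) = -40741*(-1/30554) = 40741/30554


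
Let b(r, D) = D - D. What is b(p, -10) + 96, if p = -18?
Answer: 96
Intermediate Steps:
b(r, D) = 0
b(p, -10) + 96 = 0 + 96 = 96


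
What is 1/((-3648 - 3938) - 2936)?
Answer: -1/10522 ≈ -9.5039e-5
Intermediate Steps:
1/((-3648 - 3938) - 2936) = 1/(-7586 - 2936) = 1/(-10522) = -1/10522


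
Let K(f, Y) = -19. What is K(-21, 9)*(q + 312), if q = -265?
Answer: -893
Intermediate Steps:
K(-21, 9)*(q + 312) = -19*(-265 + 312) = -19*47 = -893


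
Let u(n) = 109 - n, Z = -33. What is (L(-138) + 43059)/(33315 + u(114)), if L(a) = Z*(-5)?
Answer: 21612/16655 ≈ 1.2976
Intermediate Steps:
L(a) = 165 (L(a) = -33*(-5) = 165)
(L(-138) + 43059)/(33315 + u(114)) = (165 + 43059)/(33315 + (109 - 1*114)) = 43224/(33315 + (109 - 114)) = 43224/(33315 - 5) = 43224/33310 = 43224*(1/33310) = 21612/16655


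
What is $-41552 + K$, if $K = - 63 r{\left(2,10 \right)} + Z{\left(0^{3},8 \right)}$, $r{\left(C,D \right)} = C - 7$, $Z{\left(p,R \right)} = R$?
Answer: $-41229$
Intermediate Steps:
$r{\left(C,D \right)} = -7 + C$
$K = 323$ ($K = - 63 \left(-7 + 2\right) + 8 = \left(-63\right) \left(-5\right) + 8 = 315 + 8 = 323$)
$-41552 + K = -41552 + 323 = -41229$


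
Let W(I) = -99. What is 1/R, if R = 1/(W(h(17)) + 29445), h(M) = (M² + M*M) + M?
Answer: 29346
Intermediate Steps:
h(M) = M + 2*M² (h(M) = (M² + M²) + M = 2*M² + M = M + 2*M²)
R = 1/29346 (R = 1/(-99 + 29445) = 1/29346 ≈ 3.4076e-5)
1/R = 1/(1/29346) = 29346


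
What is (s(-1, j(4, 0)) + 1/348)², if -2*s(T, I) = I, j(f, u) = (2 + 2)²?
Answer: 7745089/121104 ≈ 63.954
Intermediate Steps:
j(f, u) = 16 (j(f, u) = 4² = 16)
s(T, I) = -I/2
(s(-1, j(4, 0)) + 1/348)² = (-½*16 + 1/348)² = (-8 + 1/348)² = (-2783/348)² = 7745089/121104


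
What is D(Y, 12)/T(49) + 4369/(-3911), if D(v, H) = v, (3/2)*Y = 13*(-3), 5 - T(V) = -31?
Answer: -129485/70398 ≈ -1.8393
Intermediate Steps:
T(V) = 36 (T(V) = 5 - 1*(-31) = 5 + 31 = 36)
Y = -26 (Y = 2*(13*(-3))/3 = (2/3)*(-39) = -26)
D(Y, 12)/T(49) + 4369/(-3911) = -26/36 + 4369/(-3911) = -26*1/36 + 4369*(-1/3911) = -13/18 - 4369/3911 = -129485/70398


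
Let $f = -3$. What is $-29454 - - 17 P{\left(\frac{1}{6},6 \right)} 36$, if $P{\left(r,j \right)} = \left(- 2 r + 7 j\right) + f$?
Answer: $-5790$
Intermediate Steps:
$P{\left(r,j \right)} = -3 - 2 r + 7 j$ ($P{\left(r,j \right)} = \left(- 2 r + 7 j\right) - 3 = -3 - 2 r + 7 j$)
$-29454 - - 17 P{\left(\frac{1}{6},6 \right)} 36 = -29454 - - 17 \left(-3 - \frac{2}{6} + 7 \cdot 6\right) 36 = -29454 - - 17 \left(-3 - \frac{1}{3} + 42\right) 36 = -29454 - \left(-17\right) \frac{116}{3} \cdot 36 = -29454 - \left(- \frac{1972}{3}\right) 36 = -29454 - -23664 = -29454 + 23664 = -5790$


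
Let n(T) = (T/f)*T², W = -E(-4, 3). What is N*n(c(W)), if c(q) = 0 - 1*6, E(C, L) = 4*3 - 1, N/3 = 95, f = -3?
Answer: 20520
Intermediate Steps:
N = 285 (N = 3*95 = 285)
E(C, L) = 11 (E(C, L) = 12 - 1 = 11)
W = -11 (W = -1*11 = -11)
c(q) = -6 (c(q) = 0 - 6 = -6)
n(T) = -T³/3 (n(T) = (T/(-3))*T² = (T*(-⅓))*T² = (-T/3)*T² = -T³/3)
N*n(c(W)) = 285*(-⅓*(-6)³) = 285*(-⅓*(-216)) = 285*72 = 20520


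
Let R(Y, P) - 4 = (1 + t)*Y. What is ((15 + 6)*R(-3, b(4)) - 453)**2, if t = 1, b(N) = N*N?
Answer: 245025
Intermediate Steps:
b(N) = N**2
R(Y, P) = 4 + 2*Y (R(Y, P) = 4 + (1 + 1)*Y = 4 + 2*Y)
((15 + 6)*R(-3, b(4)) - 453)**2 = ((15 + 6)*(4 + 2*(-3)) - 453)**2 = (21*(4 - 6) - 453)**2 = (21*(-2) - 453)**2 = (-42 - 453)**2 = (-495)**2 = 245025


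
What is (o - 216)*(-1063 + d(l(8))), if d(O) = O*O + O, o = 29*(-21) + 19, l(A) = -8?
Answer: 811642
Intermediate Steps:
o = -590 (o = -609 + 19 = -590)
d(O) = O + O**2 (d(O) = O**2 + O = O + O**2)
(o - 216)*(-1063 + d(l(8))) = (-590 - 216)*(-1063 - 8*(1 - 8)) = -806*(-1063 - 8*(-7)) = -806*(-1063 + 56) = -806*(-1007) = 811642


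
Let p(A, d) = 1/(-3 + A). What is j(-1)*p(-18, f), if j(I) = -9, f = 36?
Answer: 3/7 ≈ 0.42857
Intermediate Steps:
j(-1)*p(-18, f) = -9/(-3 - 18) = -9/(-21) = -9*(-1/21) = 3/7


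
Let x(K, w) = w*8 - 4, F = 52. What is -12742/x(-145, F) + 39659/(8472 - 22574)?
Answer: -24503399/726253 ≈ -33.740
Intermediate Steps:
x(K, w) = -4 + 8*w (x(K, w) = 8*w - 4 = -4 + 8*w)
-12742/x(-145, F) + 39659/(8472 - 22574) = -12742/(-4 + 8*52) + 39659/(8472 - 22574) = -12742/(-4 + 416) + 39659/(-14102) = -12742/412 + 39659*(-1/14102) = -12742*1/412 - 39659/14102 = -6371/206 - 39659/14102 = -24503399/726253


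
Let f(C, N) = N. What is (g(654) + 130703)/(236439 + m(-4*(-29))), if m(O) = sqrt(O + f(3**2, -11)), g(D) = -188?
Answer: 1469468385/2662066696 - 6215*sqrt(105)/2662066696 ≈ 0.55198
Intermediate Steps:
m(O) = sqrt(-11 + O) (m(O) = sqrt(O - 11) = sqrt(-11 + O))
(g(654) + 130703)/(236439 + m(-4*(-29))) = (-188 + 130703)/(236439 + sqrt(-11 - 4*(-29))) = 130515/(236439 + sqrt(-11 + 116)) = 130515/(236439 + sqrt(105))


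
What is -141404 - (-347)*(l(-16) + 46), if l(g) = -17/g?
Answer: -2001173/16 ≈ -1.2507e+5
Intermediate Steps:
-141404 - (-347)*(l(-16) + 46) = -141404 - (-347)*(-17/(-16) + 46) = -141404 - (-347)*(-17*(-1/16) + 46) = -141404 - (-347)*(17/16 + 46) = -141404 - (-347)*753/16 = -141404 - 1*(-261291/16) = -141404 + 261291/16 = -2001173/16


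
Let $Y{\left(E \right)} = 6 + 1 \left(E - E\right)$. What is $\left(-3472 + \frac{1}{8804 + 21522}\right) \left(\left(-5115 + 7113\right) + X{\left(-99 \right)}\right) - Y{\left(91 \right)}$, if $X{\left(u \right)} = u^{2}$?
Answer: $- \frac{1242338967885}{30326} \approx -4.0966 \cdot 10^{7}$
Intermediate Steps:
$Y{\left(E \right)} = 6$ ($Y{\left(E \right)} = 6 + 1 \cdot 0 = 6 + 0 = 6$)
$\left(-3472 + \frac{1}{8804 + 21522}\right) \left(\left(-5115 + 7113\right) + X{\left(-99 \right)}\right) - Y{\left(91 \right)} = \left(-3472 + \frac{1}{8804 + 21522}\right) \left(\left(-5115 + 7113\right) + \left(-99\right)^{2}\right) - 6 = \left(-3472 + \frac{1}{30326}\right) \left(1998 + 9801\right) - 6 = \left(-3472 + \frac{1}{30326}\right) 11799 - 6 = \left(- \frac{105291871}{30326}\right) 11799 - 6 = - \frac{1242338785929}{30326} - 6 = - \frac{1242338967885}{30326}$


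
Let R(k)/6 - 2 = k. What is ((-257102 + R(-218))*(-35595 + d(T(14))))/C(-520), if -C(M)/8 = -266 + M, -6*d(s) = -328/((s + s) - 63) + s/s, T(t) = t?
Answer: 45990617347/31440 ≈ 1.4628e+6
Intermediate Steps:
d(s) = -⅙ + 164/(3*(-63 + 2*s)) (d(s) = -(-328/((s + s) - 63) + s/s)/6 = -(-328/(2*s - 63) + 1)/6 = -(-328/(-63 + 2*s) + 1)/6 = -(1 - 328/(-63 + 2*s))/6 = -⅙ + 164/(3*(-63 + 2*s)))
R(k) = 12 + 6*k
C(M) = 2128 - 8*M (C(M) = -8*(-266 + M) = 2128 - 8*M)
((-257102 + R(-218))*(-35595 + d(T(14))))/C(-520) = ((-257102 + (12 + 6*(-218)))*(-35595 + (391 - 2*14)/(6*(-63 + 2*14))))/(2128 - 8*(-520)) = ((-257102 + (12 - 1308))*(-35595 + (391 - 28)/(6*(-63 + 28))))/(2128 + 4160) = ((-257102 - 1296)*(-35595 + (⅙)*363/(-35)))/6288 = -258398*(-35595 + (⅙)*(-1/35)*363)*(1/6288) = -258398*(-35595 - 121/70)*(1/6288) = -258398*(-2491771/70)*(1/6288) = (45990617347/5)*(1/6288) = 45990617347/31440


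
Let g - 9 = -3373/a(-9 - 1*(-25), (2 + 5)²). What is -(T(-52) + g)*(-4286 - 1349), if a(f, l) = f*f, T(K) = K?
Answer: -81036935/256 ≈ -3.1655e+5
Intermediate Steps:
a(f, l) = f²
g = -1069/256 (g = 9 - 3373/(-9 - 1*(-25))² = 9 - 3373/(-9 + 25)² = 9 - 3373/(16²) = 9 - 3373/256 = -1069/256 ≈ -4.1758)
-(T(-52) + g)*(-4286 - 1349) = -(-52 - 1069/256)*(-4286 - 1349) = -(-14381)*(-5635)/256 = -1*81036935/256 = -81036935/256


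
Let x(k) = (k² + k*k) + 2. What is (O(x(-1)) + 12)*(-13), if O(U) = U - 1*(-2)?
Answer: -234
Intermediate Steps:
x(k) = 2 + 2*k² (x(k) = (k² + k²) + 2 = 2*k² + 2 = 2 + 2*k²)
O(U) = 2 + U (O(U) = U + 2 = 2 + U)
(O(x(-1)) + 12)*(-13) = ((2 + (2 + 2*(-1)²)) + 12)*(-13) = ((2 + (2 + 2*1)) + 12)*(-13) = ((2 + (2 + 2)) + 12)*(-13) = ((2 + 4) + 12)*(-13) = (6 + 12)*(-13) = 18*(-13) = -234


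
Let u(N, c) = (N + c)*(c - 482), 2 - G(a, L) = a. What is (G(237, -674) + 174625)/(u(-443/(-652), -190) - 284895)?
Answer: -9475190/8566823 ≈ -1.1060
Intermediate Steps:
G(a, L) = 2 - a
u(N, c) = (-482 + c)*(N + c) (u(N, c) = (N + c)*(-482 + c) = (-482 + c)*(N + c))
(G(237, -674) + 174625)/(u(-443/(-652), -190) - 284895) = ((2 - 1*237) + 174625)/(((-190)**2 - (-213526)/(-652) - 482*(-190) - 443/(-652)*(-190)) - 284895) = ((2 - 237) + 174625)/((36100 - (-213526)*(-1)/652 + 91580 - 443*(-1/652)*(-190)) - 284895) = (-235 + 174625)/((36100 - 482*443/652 + 91580 + (443/652)*(-190)) - 284895) = 174390/((36100 - 106763/326 + 91580 - 42085/326) - 284895) = 174390/(20737416/163 - 284895) = 174390/(-25700469/163) = 174390*(-163/25700469) = -9475190/8566823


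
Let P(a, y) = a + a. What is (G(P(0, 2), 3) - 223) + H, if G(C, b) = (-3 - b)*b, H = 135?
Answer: -106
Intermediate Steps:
P(a, y) = 2*a
G(C, b) = b*(-3 - b)
(G(P(0, 2), 3) - 223) + H = (-1*3*(3 + 3) - 223) + 135 = (-1*3*6 - 223) + 135 = (-18 - 223) + 135 = -241 + 135 = -106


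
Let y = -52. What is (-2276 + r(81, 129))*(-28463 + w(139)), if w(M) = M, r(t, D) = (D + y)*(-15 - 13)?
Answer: 125531968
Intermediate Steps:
r(t, D) = 1456 - 28*D (r(t, D) = (D - 52)*(-15 - 13) = (-52 + D)*(-28) = 1456 - 28*D)
(-2276 + r(81, 129))*(-28463 + w(139)) = (-2276 + (1456 - 28*129))*(-28463 + 139) = (-2276 + (1456 - 3612))*(-28324) = (-2276 - 2156)*(-28324) = -4432*(-28324) = 125531968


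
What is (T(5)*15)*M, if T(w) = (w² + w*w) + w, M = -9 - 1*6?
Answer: -12375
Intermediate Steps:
M = -15 (M = -9 - 6 = -15)
T(w) = w + 2*w² (T(w) = (w² + w²) + w = 2*w² + w = w + 2*w²)
(T(5)*15)*M = ((5*(1 + 2*5))*15)*(-15) = ((5*(1 + 10))*15)*(-15) = ((5*11)*15)*(-15) = (55*15)*(-15) = 825*(-15) = -12375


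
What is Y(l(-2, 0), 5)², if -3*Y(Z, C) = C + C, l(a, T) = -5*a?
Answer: 100/9 ≈ 11.111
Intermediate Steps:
Y(Z, C) = -2*C/3 (Y(Z, C) = -(C + C)/3 = -2*C/3)
Y(l(-2, 0), 5)² = (-⅔*5)² = (-10/3)² = 100/9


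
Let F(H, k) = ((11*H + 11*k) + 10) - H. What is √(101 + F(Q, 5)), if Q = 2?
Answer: √186 ≈ 13.638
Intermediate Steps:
F(H, k) = 10 + 10*H + 11*k (F(H, k) = (10 + 11*H + 11*k) - H = 10 + 10*H + 11*k)
√(101 + F(Q, 5)) = √(101 + (10 + 10*2 + 11*5)) = √(101 + (10 + 20 + 55)) = √(101 + 85) = √186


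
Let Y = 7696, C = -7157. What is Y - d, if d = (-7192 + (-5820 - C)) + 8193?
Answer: 5358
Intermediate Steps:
d = 2338 (d = (-7192 + (-5820 - 1*(-7157))) + 8193 = (-7192 + (-5820 + 7157)) + 8193 = (-7192 + 1337) + 8193 = -5855 + 8193 = 2338)
Y - d = 7696 - 1*2338 = 7696 - 2338 = 5358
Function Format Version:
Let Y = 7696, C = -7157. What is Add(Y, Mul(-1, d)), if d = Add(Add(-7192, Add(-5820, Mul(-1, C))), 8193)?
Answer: 5358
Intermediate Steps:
d = 2338 (d = Add(Add(-7192, Add(-5820, Mul(-1, -7157))), 8193) = Add(Add(-7192, Add(-5820, 7157)), 8193) = Add(Add(-7192, 1337), 8193) = Add(-5855, 8193) = 2338)
Add(Y, Mul(-1, d)) = Add(7696, Mul(-1, 2338)) = Add(7696, -2338) = 5358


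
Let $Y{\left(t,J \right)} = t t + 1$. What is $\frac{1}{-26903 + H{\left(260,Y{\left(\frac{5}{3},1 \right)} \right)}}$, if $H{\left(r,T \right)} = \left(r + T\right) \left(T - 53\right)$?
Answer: $- \frac{81}{3230825} \approx -2.5071 \cdot 10^{-5}$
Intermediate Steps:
$Y{\left(t,J \right)} = 1 + t^{2}$ ($Y{\left(t,J \right)} = t^{2} + 1 = 1 + t^{2}$)
$H{\left(r,T \right)} = \left(-53 + T\right) \left(T + r\right)$ ($H{\left(r,T \right)} = \left(T + r\right) \left(-53 + T\right) = \left(-53 + T\right) \left(T + r\right)$)
$\frac{1}{-26903 + H{\left(260,Y{\left(\frac{5}{3},1 \right)} \right)}} = \frac{1}{-26903 - \left(13780 - \left(1 + \left(\frac{5}{3}\right)^{2}\right)^{2} + 53 \left(1 + \left(\frac{5}{3}\right)^{2}\right) - \left(1 + \left(\frac{5}{3}\right)^{2}\right) 260\right)} = \frac{1}{-26903 - \left(13780 - \left(1 + \frac{25}{9}\right)^{2} + 53 \left(1 + \frac{25}{9}\right) - \left(1 + \frac{25}{9}\right) 260\right)} = \frac{1}{-26903 + \left(\left(\frac{34}{9}\right)^{2} - \frac{1802}{9} - 13780 + \frac{34}{9} \cdot 260\right)} = \frac{1}{-26903 + \left(\frac{1156}{81} - \frac{1802}{9} - 13780 + \frac{8840}{9}\right)} = \frac{1}{-26903 - \frac{1051682}{81}} = \frac{1}{- \frac{3230825}{81}} = - \frac{81}{3230825}$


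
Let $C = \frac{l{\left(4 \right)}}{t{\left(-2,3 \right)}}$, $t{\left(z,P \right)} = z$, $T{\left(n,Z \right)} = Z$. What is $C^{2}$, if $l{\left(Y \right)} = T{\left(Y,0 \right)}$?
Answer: $0$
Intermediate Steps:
$l{\left(Y \right)} = 0$
$C = 0$ ($C = \frac{0}{-2} = 0 \left(- \frac{1}{2}\right) = 0$)
$C^{2} = 0^{2} = 0$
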